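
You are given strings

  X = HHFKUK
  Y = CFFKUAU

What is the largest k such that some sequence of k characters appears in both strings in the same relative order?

3

One common subsequence of length 3: F at X[3]=Y[3] → K at X[4]=Y[4] → U at X[5]=Y[7]. Since dp[6][7] = 3, nothing longer is possible.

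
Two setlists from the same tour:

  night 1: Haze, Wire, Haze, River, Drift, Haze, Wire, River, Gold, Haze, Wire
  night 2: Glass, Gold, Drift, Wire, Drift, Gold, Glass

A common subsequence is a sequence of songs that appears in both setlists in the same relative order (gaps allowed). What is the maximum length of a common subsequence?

3

Pick Wire [2,4], Drift [5,5], Gold [9,6]; all 3 songs appear in both, in order, and the DP table's final entry dp[11][7] is also 3, so no common subsequence is longer.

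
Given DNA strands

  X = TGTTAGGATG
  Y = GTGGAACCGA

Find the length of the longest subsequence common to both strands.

Taking G [2,1], then T [4,2], then G [6,3], then G [7,4], then A [8,6], then G [10,9] gives a common subsequence of length 6. The LCS DP gives dp[10][10] = 6, so this is optimal.

6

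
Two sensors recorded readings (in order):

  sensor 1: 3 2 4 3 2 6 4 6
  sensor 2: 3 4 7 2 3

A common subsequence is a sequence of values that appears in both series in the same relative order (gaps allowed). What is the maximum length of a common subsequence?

Match 3 (sensor 1 #1, sensor 2 #1), 2 (sensor 1 #2, sensor 2 #4), 3 (sensor 1 #4, sensor 2 #5) — 3 values in the same relative order in both. The LCS DP gives dp[8][5] = 3, so this is optimal.

3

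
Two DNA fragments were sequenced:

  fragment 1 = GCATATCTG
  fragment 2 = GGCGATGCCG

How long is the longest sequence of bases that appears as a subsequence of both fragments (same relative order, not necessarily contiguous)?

6

Let dp[i][j] be the LCS length of the first i bases of fragment 1 and the first j bases of fragment 2. dp[i][j] = dp[i-1][j-1]+1 when the i-th and j-th bases match, else max(dp[i-1][j], dp[i][j-1]).
    ·  G  G  C  G  A  T  G  C  C  G
 ·  0  0  0  0  0  0  0  0  0  0  0
 G  0  1  1  1  1  1  1  1  1  1  1
 C  0  1  1  2  2  2  2  2  2  2  2
 A  0  1  1  2  2  3  3  3  3  3  3
 T  0  1  1  2  2  3  4  4  4  4  4
 A  0  1  1  2  2  3  4  4  4  4  4
 T  0  1  1  2  2  3  4  4  4  4  4
 C  0  1  1  2  2  3  4  4  5  5  5
 T  0  1  1  2  2  3  4  4  5  5  5
 G  0  1  2  2  3  3  4  5  5  5  6
dp[9][10] = 6. One LCS (by backtracking along matches): GCATCG.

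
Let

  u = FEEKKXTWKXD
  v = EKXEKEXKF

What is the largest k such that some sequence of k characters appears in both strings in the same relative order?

Let dp[i][j] be the LCS length of the first i characters of u and the first j characters of v. dp[i][j] = dp[i-1][j-1]+1 when the i-th and j-th characters match, else max(dp[i-1][j], dp[i][j-1]).
    ·  E  K  X  E  K  E  X  K  F
 ·  0  0  0  0  0  0  0  0  0  0
 F  0  0  0  0  0  0  0  0  0  1
 E  0  1  1  1  1  1  1  1  1  1
 E  0  1  1  1  2  2  2  2  2  2
 K  0  1  2  2  2  3  3  3  3  3
 K  0  1  2  2  2  3  3  3  4  4
 X  0  1  2  3  3  3  3  4  4  4
 T  0  1  2  3  3  3  3  4  4  4
 W  0  1  2  3  3  3  3  4  4  4
 K  0  1  2  3  3  4  4  4  5  5
 X  0  1  2  3  3  4  4  5  5  5
 D  0  1  2  3  3  4  4  5  5  5
dp[11][9] = 5. One LCS (by backtracking along matches): EEKXK.

5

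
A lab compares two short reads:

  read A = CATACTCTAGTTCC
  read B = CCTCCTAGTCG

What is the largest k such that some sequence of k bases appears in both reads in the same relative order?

Pick C at read A[1]=read B[2] → T at read A[3]=read B[3] → C at read A[5]=read B[4] → C at read A[7]=read B[5] → T at read A[8]=read B[6] → A at read A[9]=read B[7] → G at read A[10]=read B[8] → T at read A[12]=read B[9] → C at read A[13]=read B[10]; all 9 bases appear in both, in order. The LCS DP gives dp[14][11] = 9, so this is optimal.

9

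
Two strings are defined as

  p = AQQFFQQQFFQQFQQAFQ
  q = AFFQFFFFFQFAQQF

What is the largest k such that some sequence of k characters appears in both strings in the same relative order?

One common subsequence of length 11: A (p #1, q #1); then Q (p #2, q #4); then F (p #4, q #6); then F (p #5, q #7); then F (p #9, q #8); then F (p #10, q #9); then Q (p #12, q #10); then F (p #13, q #11); then Q (p #14, q #13); then Q (p #15, q #14); then F (p #17, q #15). Since dp[18][15] = 11, nothing longer is possible.

11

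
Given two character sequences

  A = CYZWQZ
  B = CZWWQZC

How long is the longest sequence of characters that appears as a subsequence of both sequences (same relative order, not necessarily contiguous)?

Let dp[i][j] be the LCS length of the first i characters of A and the first j characters of B. dp[i][j] = dp[i-1][j-1]+1 when the i-th and j-th characters match, else max(dp[i-1][j], dp[i][j-1]).
    ·  C  Z  W  W  Q  Z  C
 ·  0  0  0  0  0  0  0  0
 C  0  1  1  1  1  1  1  1
 Y  0  1  1  1  1  1  1  1
 Z  0  1  2  2  2  2  2  2
 W  0  1  2  3  3  3  3  3
 Q  0  1  2  3  3  4  4  4
 Z  0  1  2  3  3  4  5  5
dp[6][7] = 5. One LCS (by backtracking along matches): CZWQZ.

5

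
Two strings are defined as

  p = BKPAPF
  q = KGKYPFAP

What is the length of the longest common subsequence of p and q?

One common subsequence of length 4: K (p #2, q #3); then P (p #3, q #5); then A (p #4, q #7); then P (p #5, q #8), and the DP table's final entry dp[6][8] is also 4, so no common subsequence is longer.

4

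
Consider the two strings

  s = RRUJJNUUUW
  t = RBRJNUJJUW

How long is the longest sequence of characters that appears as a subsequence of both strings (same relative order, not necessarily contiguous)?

7

Let dp[i][j] be the LCS length of the first i characters of s and the first j characters of t. dp[i][j] = dp[i-1][j-1]+1 when the i-th and j-th characters match, else max(dp[i-1][j], dp[i][j-1]).
    ·  R  B  R  J  N  U  J  J  U  W
 ·  0  0  0  0  0  0  0  0  0  0  0
 R  0  1  1  1  1  1  1  1  1  1  1
 R  0  1  1  2  2  2  2  2  2  2  2
 U  0  1  1  2  2  2  3  3  3  3  3
 J  0  1  1  2  3  3  3  4  4  4  4
 J  0  1  1  2  3  3  3  4  5  5  5
 N  0  1  1  2  3  4  4  4  5  5  5
 U  0  1  1  2  3  4  5  5  5  6  6
 U  0  1  1  2  3  4  5  5  5  6  6
 U  0  1  1  2  3  4  5  5  5  6  6
 W  0  1  1  2  3  4  5  5  5  6  7
dp[10][10] = 7. One LCS (by backtracking along matches): RRUJJUW.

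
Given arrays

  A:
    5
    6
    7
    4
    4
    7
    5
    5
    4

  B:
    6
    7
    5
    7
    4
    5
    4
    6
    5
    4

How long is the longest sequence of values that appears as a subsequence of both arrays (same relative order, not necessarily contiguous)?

6

Pick 5 at A[1]=B[3], then 7 at A[3]=B[4], then 4 at A[4]=B[5], then 4 at A[5]=B[7], then 5 at A[8]=B[9], then 4 at A[9]=B[10]; all 6 values appear in both, in order. Since dp[9][10] = 6, nothing longer is possible.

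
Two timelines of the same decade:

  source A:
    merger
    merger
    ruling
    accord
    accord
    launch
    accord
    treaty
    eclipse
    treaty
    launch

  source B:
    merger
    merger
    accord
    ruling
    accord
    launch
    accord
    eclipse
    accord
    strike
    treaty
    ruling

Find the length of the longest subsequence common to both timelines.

8

One common subsequence of length 8: merger [1,1]; then merger [2,2]; then ruling [3,4]; then accord [5,5]; then launch [6,6]; then accord [7,7]; then eclipse [9,8]; then treaty [10,11], and the DP table's final entry dp[11][12] is also 8, so no common subsequence is longer.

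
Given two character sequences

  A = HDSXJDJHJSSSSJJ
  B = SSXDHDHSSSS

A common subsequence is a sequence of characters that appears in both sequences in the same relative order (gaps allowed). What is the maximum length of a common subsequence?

Pick S [3,2], X [4,3], D [6,6], H [8,7], S [10,8], S [11,9], S [12,10], S [13,11]; all 8 characters appear in both, in order. The LCS DP gives dp[15][11] = 8, so this is optimal.

8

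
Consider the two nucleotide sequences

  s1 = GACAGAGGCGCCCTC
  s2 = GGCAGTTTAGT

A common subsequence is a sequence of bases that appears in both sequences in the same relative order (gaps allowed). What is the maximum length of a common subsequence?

7

Pick G [1,2]; then C [3,3]; then A [4,4]; then G [5,5]; then A [6,9]; then G [10,10]; then T [14,11]; all 7 bases appear in both, in order. Since dp[15][11] = 7, nothing longer is possible.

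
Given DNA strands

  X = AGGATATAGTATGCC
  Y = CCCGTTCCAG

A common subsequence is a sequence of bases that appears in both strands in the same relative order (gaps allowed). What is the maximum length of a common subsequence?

Taking G [3,4]; then T [5,5]; then T [7,6]; then A [11,9]; then G [13,10] gives a common subsequence of length 5. dp[15][10] = 5 confirms this is the maximum.

5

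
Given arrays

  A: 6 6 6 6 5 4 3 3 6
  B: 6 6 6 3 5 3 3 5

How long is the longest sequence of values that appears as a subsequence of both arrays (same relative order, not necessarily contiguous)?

6

Let dp[i][j] be the LCS length of the first i values of A and the first j values of B. dp[i][j] = dp[i-1][j-1]+1 when the i-th and j-th values match, else max(dp[i-1][j], dp[i][j-1]).
    ·  6  6  6  3  5  3  3  5
 ·  0  0  0  0  0  0  0  0  0
 6  0  1  1  1  1  1  1  1  1
 6  0  1  2  2  2  2  2  2  2
 6  0  1  2  3  3  3  3  3  3
 6  0  1  2  3  3  3  3  3  3
 5  0  1  2  3  3  4  4  4  4
 4  0  1  2  3  3  4  4  4  4
 3  0  1  2  3  4  4  5  5  5
 3  0  1  2  3  4  4  5  6  6
 6  0  1  2  3  4  4  5  6  6
dp[9][8] = 6. One LCS (by backtracking along matches): 6, 6, 6, 5, 3, 3.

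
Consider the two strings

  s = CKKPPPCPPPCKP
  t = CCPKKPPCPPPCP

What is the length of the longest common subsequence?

11

Match C (s #1, t #2) → K (s #2, t #4) → K (s #3, t #5) → P (s #5, t #6) → P (s #6, t #7) → C (s #7, t #8) → P (s #8, t #9) → P (s #9, t #10) → P (s #10, t #11) → C (s #11, t #12) → P (s #13, t #13) — 11 characters in the same relative order in both, and the DP table's final entry dp[13][13] is also 11, so no common subsequence is longer.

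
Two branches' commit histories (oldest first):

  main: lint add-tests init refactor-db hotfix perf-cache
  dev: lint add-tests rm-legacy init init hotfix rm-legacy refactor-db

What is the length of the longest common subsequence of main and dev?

One common subsequence of length 4: lint at main[1]=dev[1]; then add-tests at main[2]=dev[2]; then init at main[3]=dev[5]; then refactor-db at main[4]=dev[8]. The LCS DP gives dp[6][8] = 4, so this is optimal.

4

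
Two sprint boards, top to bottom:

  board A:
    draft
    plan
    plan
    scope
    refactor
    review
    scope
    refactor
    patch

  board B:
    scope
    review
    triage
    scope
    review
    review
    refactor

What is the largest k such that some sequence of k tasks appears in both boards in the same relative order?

Pick scope [4,1] → review [6,2] → scope [7,4] → refactor [8,7]; all 4 tasks appear in both, in order. dp[9][7] = 4 confirms this is the maximum.

4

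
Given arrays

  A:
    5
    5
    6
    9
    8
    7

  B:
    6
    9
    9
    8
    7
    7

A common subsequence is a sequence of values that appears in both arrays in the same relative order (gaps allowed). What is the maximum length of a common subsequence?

4

One common subsequence of length 4: 6 [3,1]; then 9 [4,3]; then 8 [5,4]; then 7 [6,6]. Since dp[6][6] = 4, nothing longer is possible.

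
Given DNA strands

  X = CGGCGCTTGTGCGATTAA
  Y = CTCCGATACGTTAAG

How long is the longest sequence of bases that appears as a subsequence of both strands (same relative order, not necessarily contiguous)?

11

Pick C at X[1]=Y[1], then C at X[4]=Y[3], then C at X[6]=Y[4], then G at X[9]=Y[5], then T at X[10]=Y[7], then C at X[12]=Y[9], then G at X[13]=Y[10], then T at X[15]=Y[11], then T at X[16]=Y[12], then A at X[17]=Y[13], then A at X[18]=Y[14]; all 11 bases appear in both, in order. Since dp[18][15] = 11, nothing longer is possible.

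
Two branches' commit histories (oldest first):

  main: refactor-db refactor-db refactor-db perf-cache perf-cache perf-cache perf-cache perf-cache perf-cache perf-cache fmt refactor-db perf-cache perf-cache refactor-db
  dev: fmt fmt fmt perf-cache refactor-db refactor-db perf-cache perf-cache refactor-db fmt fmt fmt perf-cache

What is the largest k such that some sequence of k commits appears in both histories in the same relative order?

6

One common subsequence of length 6: refactor-db (main #2, dev #5); then refactor-db (main #3, dev #6); then perf-cache (main #4, dev #7); then perf-cache (main #5, dev #8); then fmt (main #11, dev #12); then perf-cache (main #14, dev #13). The LCS DP gives dp[15][13] = 6, so this is optimal.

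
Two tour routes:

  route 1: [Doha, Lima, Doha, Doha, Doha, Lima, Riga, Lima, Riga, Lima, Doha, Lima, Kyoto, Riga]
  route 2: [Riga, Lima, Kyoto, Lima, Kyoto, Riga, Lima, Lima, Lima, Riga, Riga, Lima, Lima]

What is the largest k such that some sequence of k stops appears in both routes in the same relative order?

One common subsequence of length 7: Lima [2,2], then Lima [6,4], then Riga [7,6], then Lima [8,9], then Riga [9,11], then Lima [10,12], then Lima [12,13]. Since dp[14][13] = 7, nothing longer is possible.

7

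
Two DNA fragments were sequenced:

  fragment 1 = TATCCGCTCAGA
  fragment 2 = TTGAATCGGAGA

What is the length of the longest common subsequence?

8

Let dp[i][j] be the LCS length of the first i bases of fragment 1 and the first j bases of fragment 2. dp[i][j] = dp[i-1][j-1]+1 when the i-th and j-th bases match, else max(dp[i-1][j], dp[i][j-1]).
    ·  T  T  G  A  A  T  C  G  G  A  G  A
 ·  0  0  0  0  0  0  0  0  0  0  0  0  0
 T  0  1  1  1  1  1  1  1  1  1  1  1  1
 A  0  1  1  1  2  2  2  2  2  2  2  2  2
 T  0  1  2  2  2  2  3  3  3  3  3  3  3
 C  0  1  2  2  2  2  3  4  4  4  4  4  4
 C  0  1  2  2  2  2  3  4  4  4  4  4  4
 G  0  1  2  3  3  3  3  4  5  5  5  5  5
 C  0  1  2  3  3  3  3  4  5  5  5  5  5
 T  0  1  2  3  3  3  4  4  5  5  5  5  5
 C  0  1  2  3  3  3  4  5  5  5  5  5  5
 A  0  1  2  3  4  4  4  5  5  5  6  6  6
 G  0  1  2  3  4  4  4  5  6  6  6  7  7
 A  0  1  2  3  4  5  5  5  6  6  7  7  8
dp[12][12] = 8. One LCS (by backtracking along matches): TATCGAGA.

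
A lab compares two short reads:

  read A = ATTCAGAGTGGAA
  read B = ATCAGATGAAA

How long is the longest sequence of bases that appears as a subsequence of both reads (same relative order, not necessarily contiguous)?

10

Match A at read A[1]=read B[1] → T at read A[3]=read B[2] → C at read A[4]=read B[3] → A at read A[5]=read B[4] → G at read A[6]=read B[5] → A at read A[7]=read B[6] → T at read A[9]=read B[7] → G at read A[10]=read B[8] → A at read A[12]=read B[10] → A at read A[13]=read B[11] — 10 bases in the same relative order in both, and the DP table's final entry dp[13][11] is also 10, so no common subsequence is longer.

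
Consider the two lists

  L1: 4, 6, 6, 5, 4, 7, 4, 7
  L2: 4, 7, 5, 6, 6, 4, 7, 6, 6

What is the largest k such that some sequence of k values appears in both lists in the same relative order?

One common subsequence of length 5: 4 at L1[1]=L2[1], then 6 at L1[2]=L2[4], then 6 at L1[3]=L2[5], then 4 at L1[5]=L2[6], then 7 at L1[6]=L2[7]. Since dp[8][9] = 5, nothing longer is possible.

5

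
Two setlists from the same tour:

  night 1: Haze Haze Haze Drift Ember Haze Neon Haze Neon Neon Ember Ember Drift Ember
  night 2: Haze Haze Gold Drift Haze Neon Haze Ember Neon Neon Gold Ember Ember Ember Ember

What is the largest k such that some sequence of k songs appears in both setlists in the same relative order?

One common subsequence of length 11: Haze (night 1 #1, night 2 #1), Haze (night 1 #2, night 2 #2), Drift (night 1 #4, night 2 #4), Haze (night 1 #6, night 2 #5), Neon (night 1 #7, night 2 #6), Haze (night 1 #8, night 2 #7), Neon (night 1 #9, night 2 #9), Neon (night 1 #10, night 2 #10), Ember (night 1 #11, night 2 #13), Ember (night 1 #12, night 2 #14), Ember (night 1 #14, night 2 #15). Since dp[14][15] = 11, nothing longer is possible.

11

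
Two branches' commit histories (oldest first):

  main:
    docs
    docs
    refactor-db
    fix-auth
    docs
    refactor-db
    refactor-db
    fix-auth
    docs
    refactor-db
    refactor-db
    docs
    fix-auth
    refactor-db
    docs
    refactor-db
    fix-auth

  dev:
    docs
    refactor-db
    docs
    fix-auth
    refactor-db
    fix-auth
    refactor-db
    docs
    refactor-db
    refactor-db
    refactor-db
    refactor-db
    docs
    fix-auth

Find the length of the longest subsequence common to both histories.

One common subsequence of length 11: docs [1,1], docs [2,3], refactor-db [3,5], fix-auth [4,6], docs [5,8], refactor-db [7,9], refactor-db [10,10], refactor-db [11,11], refactor-db [14,12], docs [15,13], fix-auth [17,14]. dp[17][14] = 11 confirms this is the maximum.

11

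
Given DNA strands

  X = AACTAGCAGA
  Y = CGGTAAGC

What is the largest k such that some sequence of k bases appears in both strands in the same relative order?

5

Pick C (X #3, Y #1) → T (X #4, Y #4) → A (X #5, Y #6) → G (X #6, Y #7) → C (X #7, Y #8); all 5 bases appear in both, in order. dp[10][8] = 5 confirms this is the maximum.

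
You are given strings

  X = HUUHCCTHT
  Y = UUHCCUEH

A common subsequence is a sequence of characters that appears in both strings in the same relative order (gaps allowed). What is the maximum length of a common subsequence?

Let dp[i][j] be the LCS length of the first i characters of X and the first j characters of Y. dp[i][j] = dp[i-1][j-1]+1 when the i-th and j-th characters match, else max(dp[i-1][j], dp[i][j-1]).
    ·  U  U  H  C  C  U  E  H
 ·  0  0  0  0  0  0  0  0  0
 H  0  0  0  1  1  1  1  1  1
 U  0  1  1  1  1  1  2  2  2
 U  0  1  2  2  2  2  2  2  2
 H  0  1  2  3  3  3  3  3  3
 C  0  1  2  3  4  4  4  4  4
 C  0  1  2  3  4  5  5  5  5
 T  0  1  2  3  4  5  5  5  5
 H  0  1  2  3  4  5  5  5  6
 T  0  1  2  3  4  5  5  5  6
dp[9][8] = 6. One LCS (by backtracking along matches): UUHCCH.

6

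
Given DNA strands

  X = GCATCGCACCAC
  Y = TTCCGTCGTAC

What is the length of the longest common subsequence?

Let dp[i][j] be the LCS length of the first i bases of X and the first j bases of Y. dp[i][j] = dp[i-1][j-1]+1 when the i-th and j-th bases match, else max(dp[i-1][j], dp[i][j-1]).
    ·  T  T  C  C  G  T  C  G  T  A  C
 ·  0  0  0  0  0  0  0  0  0  0  0  0
 G  0  0  0  0  0  1  1  1  1  1  1  1
 C  0  0  0  1  1  1  1  2  2  2  2  2
 A  0  0  0  1  1  1  1  2  2  2  3  3
 T  0  1  1  1  1  1  2  2  2  3  3  3
 C  0  1  1  2  2  2  2  3  3  3  3  4
 G  0  1  1  2  2  3  3  3  4  4  4  4
 C  0  1  1  2  3  3  3  4  4  4  4  5
 A  0  1  1  2  3  3  3  4  4  4  5  5
 C  0  1  1  2  3  3  3  4  4  4  5  6
 C  0  1  1  2  3  3  3  4  4  4  5  6
 A  0  1  1  2  3  3  3  4  4  4  5  6
 C  0  1  1  2  3  3  3  4  4  4  5  6
dp[12][11] = 6. One LCS (by backtracking along matches): GTCGAC.

6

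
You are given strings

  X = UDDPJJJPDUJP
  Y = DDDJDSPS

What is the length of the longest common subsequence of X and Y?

5

Taking D [2,2], D [3,3], J [7,4], D [9,5], P [12,7] gives a common subsequence of length 5. Since dp[12][8] = 5, nothing longer is possible.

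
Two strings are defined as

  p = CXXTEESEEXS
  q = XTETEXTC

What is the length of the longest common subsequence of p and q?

5

Let dp[i][j] be the LCS length of the first i characters of p and the first j characters of q. dp[i][j] = dp[i-1][j-1]+1 when the i-th and j-th characters match, else max(dp[i-1][j], dp[i][j-1]).
    ·  X  T  E  T  E  X  T  C
 ·  0  0  0  0  0  0  0  0  0
 C  0  0  0  0  0  0  0  0  1
 X  0  1  1  1  1  1  1  1  1
 X  0  1  1  1  1  1  2  2  2
 T  0  1  2  2  2  2  2  3  3
 E  0  1  2  3  3  3  3  3  3
 E  0  1  2  3  3  4  4  4  4
 S  0  1  2  3  3  4  4  4  4
 E  0  1  2  3  3  4  4  4  4
 E  0  1  2  3  3  4  4  4  4
 X  0  1  2  3  3  4  5  5  5
 S  0  1  2  3  3  4  5  5  5
dp[11][8] = 5. One LCS (by backtracking along matches): XTEEX.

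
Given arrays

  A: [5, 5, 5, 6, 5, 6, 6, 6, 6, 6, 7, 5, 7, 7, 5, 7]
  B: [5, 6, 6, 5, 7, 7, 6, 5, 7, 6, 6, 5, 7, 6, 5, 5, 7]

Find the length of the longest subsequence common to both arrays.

Match 5 (A #1, B #1), 5 (A #2, B #4), 6 (A #4, B #7), 5 (A #5, B #8), 6 (A #6, B #10), 6 (A #7, B #11), 6 (A #10, B #14), 5 (A #12, B #15), 5 (A #15, B #16), 7 (A #16, B #17) — 10 values in the same relative order in both. Since dp[16][17] = 10, nothing longer is possible.

10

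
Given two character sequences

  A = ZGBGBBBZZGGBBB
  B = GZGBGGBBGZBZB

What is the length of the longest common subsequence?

Pick Z [1,2], G [2,3], B [3,4], G [4,6], B [5,7], B [6,8], B [7,11], Z [9,12], B [14,13]; all 9 characters appear in both, in order. Since dp[14][13] = 9, nothing longer is possible.

9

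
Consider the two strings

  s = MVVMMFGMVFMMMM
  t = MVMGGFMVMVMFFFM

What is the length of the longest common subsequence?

Taking M [1,1], V [3,2], M [4,3], F [6,6], M [8,7], V [9,8], M [11,9], M [12,11], M [14,15] gives a common subsequence of length 9. Since dp[14][15] = 9, nothing longer is possible.

9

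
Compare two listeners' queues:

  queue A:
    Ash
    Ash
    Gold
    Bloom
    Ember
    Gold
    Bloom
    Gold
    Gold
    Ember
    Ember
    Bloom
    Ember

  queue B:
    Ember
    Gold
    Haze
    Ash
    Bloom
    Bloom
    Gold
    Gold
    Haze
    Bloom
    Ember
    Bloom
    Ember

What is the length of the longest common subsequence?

One common subsequence of length 8: Ash at queue A[2]=queue B[4] → Bloom at queue A[4]=queue B[5] → Bloom at queue A[7]=queue B[6] → Gold at queue A[8]=queue B[7] → Gold at queue A[9]=queue B[8] → Ember at queue A[11]=queue B[11] → Bloom at queue A[12]=queue B[12] → Ember at queue A[13]=queue B[13]. Since dp[13][13] = 8, nothing longer is possible.

8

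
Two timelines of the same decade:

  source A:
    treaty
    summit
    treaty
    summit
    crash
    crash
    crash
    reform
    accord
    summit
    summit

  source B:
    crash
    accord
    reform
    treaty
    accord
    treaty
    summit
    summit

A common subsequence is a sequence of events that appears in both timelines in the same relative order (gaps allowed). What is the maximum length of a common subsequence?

5

Taking crash [5,1], then reform [8,3], then accord [9,5], then summit [10,7], then summit [11,8] gives a common subsequence of length 5. The LCS DP gives dp[11][8] = 5, so this is optimal.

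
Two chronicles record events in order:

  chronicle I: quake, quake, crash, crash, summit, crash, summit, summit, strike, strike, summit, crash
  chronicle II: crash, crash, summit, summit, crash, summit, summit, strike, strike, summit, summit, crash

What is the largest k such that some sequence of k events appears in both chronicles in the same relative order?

10

Match crash (chronicle I #3, chronicle II #1) → crash (chronicle I #4, chronicle II #2) → summit (chronicle I #5, chronicle II #4) → crash (chronicle I #6, chronicle II #5) → summit (chronicle I #7, chronicle II #6) → summit (chronicle I #8, chronicle II #7) → strike (chronicle I #9, chronicle II #8) → strike (chronicle I #10, chronicle II #9) → summit (chronicle I #11, chronicle II #11) → crash (chronicle I #12, chronicle II #12) — 10 events in the same relative order in both. Since dp[12][12] = 10, nothing longer is possible.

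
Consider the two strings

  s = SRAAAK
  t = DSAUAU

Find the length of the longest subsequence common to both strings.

Taking S (s #1, t #2), A (s #3, t #3), A (s #4, t #5) gives a common subsequence of length 3. dp[6][6] = 3 confirms this is the maximum.

3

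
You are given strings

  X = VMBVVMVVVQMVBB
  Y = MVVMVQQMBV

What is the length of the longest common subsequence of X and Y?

Let dp[i][j] be the LCS length of the first i characters of X and the first j characters of Y. dp[i][j] = dp[i-1][j-1]+1 when the i-th and j-th characters match, else max(dp[i-1][j], dp[i][j-1]).
    ·  M  V  V  M  V  Q  Q  M  B  V
 ·  0  0  0  0  0  0  0  0  0  0  0
 V  0  0  1  1  1  1  1  1  1  1  1
 M  0  1  1  1  2  2  2  2  2  2  2
 B  0  1  1  1  2  2  2  2  2  3  3
 V  0  1  2  2  2  3  3  3  3  3  4
 V  0  1  2  3  3  3  3  3  3  3  4
 M  0  1  2  3  4  4  4  4  4  4  4
 V  0  1  2  3  4  5  5  5  5  5  5
 V  0  1  2  3  4  5  5  5  5  5  6
 V  0  1  2  3  4  5  5  5  5  5  6
 Q  0  1  2  3  4  5  6  6  6  6  6
 M  0  1  2  3  4  5  6  6  7  7  7
 V  0  1  2  3  4  5  6  6  7  7  8
 B  0  1  2  3  4  5  6  6  7  8  8
 B  0  1  2  3  4  5  6  6  7  8  8
dp[14][10] = 8. One LCS (by backtracking along matches): MVVMVQMV.

8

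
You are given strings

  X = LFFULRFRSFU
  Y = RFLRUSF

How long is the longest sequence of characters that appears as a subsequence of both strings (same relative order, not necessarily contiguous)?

Pick F [3,2], L [5,3], R [6,4], S [9,6], F [10,7]; all 5 characters appear in both, in order. Since dp[11][7] = 5, nothing longer is possible.

5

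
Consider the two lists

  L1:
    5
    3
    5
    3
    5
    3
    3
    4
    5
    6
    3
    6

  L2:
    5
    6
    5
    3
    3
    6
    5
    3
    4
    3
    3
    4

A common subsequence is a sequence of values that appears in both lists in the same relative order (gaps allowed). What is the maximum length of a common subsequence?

One common subsequence of length 7: 5 (L1 #1, L2 #3), 3 (L1 #2, L2 #5), 5 (L1 #3, L2 #7), 3 (L1 #4, L2 #8), 3 (L1 #6, L2 #10), 3 (L1 #7, L2 #11), 4 (L1 #8, L2 #12). The LCS DP gives dp[12][12] = 7, so this is optimal.

7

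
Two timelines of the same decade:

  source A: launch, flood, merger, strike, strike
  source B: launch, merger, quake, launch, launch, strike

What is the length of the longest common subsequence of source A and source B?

3

Taking launch (source A #1, source B #1), merger (source A #3, source B #2), strike (source A #5, source B #6) gives a common subsequence of length 3. The LCS DP gives dp[5][6] = 3, so this is optimal.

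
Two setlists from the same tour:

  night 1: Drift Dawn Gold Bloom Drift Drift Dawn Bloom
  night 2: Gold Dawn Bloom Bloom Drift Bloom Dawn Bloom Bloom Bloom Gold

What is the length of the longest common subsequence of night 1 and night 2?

One common subsequence of length 5: Dawn at night 1[2]=night 2[2] → Bloom at night 1[4]=night 2[4] → Drift at night 1[5]=night 2[5] → Dawn at night 1[7]=night 2[7] → Bloom at night 1[8]=night 2[10], and the DP table's final entry dp[8][11] is also 5, so no common subsequence is longer.

5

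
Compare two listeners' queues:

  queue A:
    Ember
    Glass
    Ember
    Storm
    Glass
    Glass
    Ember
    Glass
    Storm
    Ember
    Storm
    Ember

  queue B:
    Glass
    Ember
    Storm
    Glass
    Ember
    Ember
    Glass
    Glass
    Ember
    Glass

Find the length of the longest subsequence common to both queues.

Pick Ember at queue A[1]=queue B[2], then Glass at queue A[2]=queue B[4], then Ember at queue A[3]=queue B[6], then Glass at queue A[5]=queue B[7], then Glass at queue A[6]=queue B[8], then Ember at queue A[7]=queue B[9], then Glass at queue A[8]=queue B[10]; all 7 songs appear in both, in order. The LCS DP gives dp[12][10] = 7, so this is optimal.

7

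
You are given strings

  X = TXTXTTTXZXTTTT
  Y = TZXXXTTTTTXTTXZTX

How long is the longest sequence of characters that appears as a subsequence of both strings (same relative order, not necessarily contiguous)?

Pick T (X #1, Y #1), then X (X #2, Y #5), then T (X #3, Y #7), then T (X #5, Y #8), then T (X #6, Y #9), then T (X #7, Y #10), then X (X #10, Y #11), then T (X #11, Y #12), then T (X #12, Y #13), then T (X #13, Y #16); all 10 characters appear in both, in order. Since dp[14][17] = 10, nothing longer is possible.

10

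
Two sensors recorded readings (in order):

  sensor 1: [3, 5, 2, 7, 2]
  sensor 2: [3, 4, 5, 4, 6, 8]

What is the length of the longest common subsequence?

Let dp[i][j] be the LCS length of the first i values of sensor 1 and the first j values of sensor 2. dp[i][j] = dp[i-1][j-1]+1 when the i-th and j-th values match, else max(dp[i-1][j], dp[i][j-1]).
    ·  3  4  5  4  6  8
 ·  0  0  0  0  0  0  0
 3  0  1  1  1  1  1  1
 5  0  1  1  2  2  2  2
 2  0  1  1  2  2  2  2
 7  0  1  1  2  2  2  2
 2  0  1  1  2  2  2  2
dp[5][6] = 2. One LCS (by backtracking along matches): 3, 5.

2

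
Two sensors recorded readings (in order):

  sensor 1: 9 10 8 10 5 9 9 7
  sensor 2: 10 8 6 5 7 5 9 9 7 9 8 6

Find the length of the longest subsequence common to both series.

Pick 10 (sensor 1 #2, sensor 2 #1), 8 (sensor 1 #3, sensor 2 #2), 5 (sensor 1 #5, sensor 2 #6), 9 (sensor 1 #6, sensor 2 #7), 9 (sensor 1 #7, sensor 2 #8), 7 (sensor 1 #8, sensor 2 #9); all 6 values appear in both, in order. dp[8][12] = 6 confirms this is the maximum.

6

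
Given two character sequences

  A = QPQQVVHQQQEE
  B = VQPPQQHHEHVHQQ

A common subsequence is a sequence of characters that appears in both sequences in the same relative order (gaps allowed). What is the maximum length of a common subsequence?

8

Pick Q (A #1, B #2) → P (A #2, B #4) → Q (A #3, B #5) → Q (A #4, B #6) → V (A #6, B #11) → H (A #7, B #12) → Q (A #9, B #13) → Q (A #10, B #14); all 8 characters appear in both, in order, and the DP table's final entry dp[12][14] is also 8, so no common subsequence is longer.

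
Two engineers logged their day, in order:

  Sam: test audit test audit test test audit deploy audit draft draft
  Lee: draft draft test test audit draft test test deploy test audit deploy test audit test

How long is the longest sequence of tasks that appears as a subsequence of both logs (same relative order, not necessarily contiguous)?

8

Taking test (Sam #1, Lee #4), then audit (Sam #2, Lee #5), then test (Sam #3, Lee #7), then test (Sam #5, Lee #8), then test (Sam #6, Lee #10), then audit (Sam #7, Lee #11), then deploy (Sam #8, Lee #12), then audit (Sam #9, Lee #14) gives a common subsequence of length 8. Since dp[11][15] = 8, nothing longer is possible.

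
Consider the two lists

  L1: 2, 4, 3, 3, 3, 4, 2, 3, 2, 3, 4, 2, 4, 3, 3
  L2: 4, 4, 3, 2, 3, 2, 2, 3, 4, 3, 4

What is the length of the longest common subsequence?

Pick 4 (L1 #2, L2 #2) → 3 (L1 #3, L2 #3) → 3 (L1 #5, L2 #5) → 2 (L1 #7, L2 #6) → 2 (L1 #9, L2 #7) → 3 (L1 #10, L2 #8) → 4 (L1 #11, L2 #9) → 4 (L1 #13, L2 #11); all 8 values appear in both, in order, and the DP table's final entry dp[15][11] is also 8, so no common subsequence is longer.

8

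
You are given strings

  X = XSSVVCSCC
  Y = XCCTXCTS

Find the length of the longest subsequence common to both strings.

Taking X (X #1, Y #1), then C (X #6, Y #2), then C (X #8, Y #3), then C (X #9, Y #6) gives a common subsequence of length 4, and the DP table's final entry dp[9][8] is also 4, so no common subsequence is longer.

4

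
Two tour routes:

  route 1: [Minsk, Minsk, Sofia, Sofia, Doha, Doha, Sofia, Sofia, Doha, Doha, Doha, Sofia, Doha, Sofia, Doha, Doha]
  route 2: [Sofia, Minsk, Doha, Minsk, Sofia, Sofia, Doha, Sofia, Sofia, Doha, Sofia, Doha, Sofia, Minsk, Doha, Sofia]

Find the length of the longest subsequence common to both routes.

12

Match Minsk (route 1 #1, route 2 #2), Minsk (route 1 #2, route 2 #4), Sofia (route 1 #3, route 2 #5), Sofia (route 1 #4, route 2 #6), Doha (route 1 #6, route 2 #7), Sofia (route 1 #7, route 2 #8), Sofia (route 1 #8, route 2 #9), Doha (route 1 #9, route 2 #10), Doha (route 1 #11, route 2 #12), Sofia (route 1 #12, route 2 #13), Doha (route 1 #13, route 2 #15), Sofia (route 1 #14, route 2 #16) — 12 stops in the same relative order in both. Since dp[16][16] = 12, nothing longer is possible.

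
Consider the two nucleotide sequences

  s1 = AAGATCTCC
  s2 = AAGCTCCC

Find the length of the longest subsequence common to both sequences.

7

Pick A [1,1] → A [2,2] → G [3,3] → T [5,5] → C [6,6] → C [8,7] → C [9,8]; all 7 bases appear in both, in order, and the DP table's final entry dp[9][8] is also 7, so no common subsequence is longer.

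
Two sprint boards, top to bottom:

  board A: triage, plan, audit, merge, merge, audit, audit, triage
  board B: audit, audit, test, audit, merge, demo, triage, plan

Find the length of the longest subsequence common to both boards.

4

Pick audit at board A[3]=board B[1] → audit at board A[6]=board B[2] → audit at board A[7]=board B[4] → triage at board A[8]=board B[7]; all 4 tasks appear in both, in order. The LCS DP gives dp[8][8] = 4, so this is optimal.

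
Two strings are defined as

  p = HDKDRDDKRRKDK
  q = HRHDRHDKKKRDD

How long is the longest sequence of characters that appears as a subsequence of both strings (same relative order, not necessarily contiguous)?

One common subsequence of length 7: H [1,3], D [4,4], R [5,5], D [6,7], K [8,10], R [9,11], D [12,13]. The LCS DP gives dp[13][13] = 7, so this is optimal.

7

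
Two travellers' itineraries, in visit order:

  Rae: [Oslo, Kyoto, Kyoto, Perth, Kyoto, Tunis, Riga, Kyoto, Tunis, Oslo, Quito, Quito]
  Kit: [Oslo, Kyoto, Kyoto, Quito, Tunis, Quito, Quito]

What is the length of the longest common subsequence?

6

One common subsequence of length 6: Oslo at Rae[1]=Kit[1], then Kyoto at Rae[2]=Kit[2], then Kyoto at Rae[3]=Kit[3], then Tunis at Rae[9]=Kit[5], then Quito at Rae[11]=Kit[6], then Quito at Rae[12]=Kit[7]. The LCS DP gives dp[12][7] = 6, so this is optimal.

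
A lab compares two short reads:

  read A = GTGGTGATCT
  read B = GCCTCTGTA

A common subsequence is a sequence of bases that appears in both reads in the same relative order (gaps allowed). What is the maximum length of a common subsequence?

Let dp[i][j] be the LCS length of the first i bases of read A and the first j bases of read B. dp[i][j] = dp[i-1][j-1]+1 when the i-th and j-th bases match, else max(dp[i-1][j], dp[i][j-1]).
    ·  G  C  C  T  C  T  G  T  A
 ·  0  0  0  0  0  0  0  0  0  0
 G  0  1  1  1  1  1  1  1  1  1
 T  0  1  1  1  2  2  2  2  2  2
 G  0  1  1  1  2  2  2  3  3  3
 G  0  1  1  1  2  2  2  3  3  3
 T  0  1  1  1  2  2  3  3  4  4
 G  0  1  1  1  2  2  3  4  4  4
 A  0  1  1  1  2  2  3  4  4  5
 T  0  1  1  1  2  2  3  4  5  5
 C  0  1  2  2  2  3  3  4  5  5
 T  0  1  2  2  3  3  4  4  5  5
dp[10][9] = 5. One LCS (by backtracking along matches): GTGTA.

5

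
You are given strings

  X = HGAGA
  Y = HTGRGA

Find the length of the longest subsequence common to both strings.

4

Match H (X #1, Y #1), G (X #2, Y #3), G (X #4, Y #5), A (X #5, Y #6) — 4 characters in the same relative order in both. The LCS DP gives dp[5][6] = 4, so this is optimal.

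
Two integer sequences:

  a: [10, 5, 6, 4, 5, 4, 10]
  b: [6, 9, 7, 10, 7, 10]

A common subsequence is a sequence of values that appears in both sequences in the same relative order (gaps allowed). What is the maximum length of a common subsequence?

2

One common subsequence of length 2: 10 (a #1, b #4) → 10 (a #7, b #6). The LCS DP gives dp[7][6] = 2, so this is optimal.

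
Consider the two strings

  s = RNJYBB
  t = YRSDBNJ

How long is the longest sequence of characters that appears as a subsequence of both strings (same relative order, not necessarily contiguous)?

3

Let dp[i][j] be the LCS length of the first i characters of s and the first j characters of t. dp[i][j] = dp[i-1][j-1]+1 when the i-th and j-th characters match, else max(dp[i-1][j], dp[i][j-1]).
    ·  Y  R  S  D  B  N  J
 ·  0  0  0  0  0  0  0  0
 R  0  0  1  1  1  1  1  1
 N  0  0  1  1  1  1  2  2
 J  0  0  1  1  1  1  2  3
 Y  0  1  1  1  1  1  2  3
 B  0  1  1  1  1  2  2  3
 B  0  1  1  1  1  2  2  3
dp[6][7] = 3. One LCS (by backtracking along matches): RNJ.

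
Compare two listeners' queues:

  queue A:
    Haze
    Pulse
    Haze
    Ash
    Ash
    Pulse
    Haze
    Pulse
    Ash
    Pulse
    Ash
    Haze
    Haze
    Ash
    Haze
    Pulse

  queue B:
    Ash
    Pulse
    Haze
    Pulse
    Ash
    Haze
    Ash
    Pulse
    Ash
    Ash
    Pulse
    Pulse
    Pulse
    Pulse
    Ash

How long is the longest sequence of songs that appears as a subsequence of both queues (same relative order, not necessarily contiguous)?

Match Haze at queue A[1]=queue B[3]; then Pulse at queue A[2]=queue B[4]; then Haze at queue A[3]=queue B[6]; then Ash at queue A[4]=queue B[9]; then Ash at queue A[5]=queue B[10]; then Pulse at queue A[6]=queue B[12]; then Pulse at queue A[8]=queue B[13]; then Pulse at queue A[10]=queue B[14]; then Ash at queue A[14]=queue B[15] — 9 songs in the same relative order in both, and the DP table's final entry dp[16][15] is also 9, so no common subsequence is longer.

9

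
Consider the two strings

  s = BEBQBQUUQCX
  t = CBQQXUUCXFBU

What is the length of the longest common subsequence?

One common subsequence of length 7: B (s #3, t #2), Q (s #4, t #3), Q (s #6, t #4), U (s #7, t #6), U (s #8, t #7), C (s #10, t #8), X (s #11, t #9), and the DP table's final entry dp[11][12] is also 7, so no common subsequence is longer.

7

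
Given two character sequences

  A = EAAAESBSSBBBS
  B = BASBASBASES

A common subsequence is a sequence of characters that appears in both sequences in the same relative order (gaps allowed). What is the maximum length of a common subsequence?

One common subsequence of length 6: A at A[2]=B[2], A at A[4]=B[5], S at A[6]=B[6], B at A[7]=B[7], S at A[8]=B[9], S at A[13]=B[11]. Since dp[13][11] = 6, nothing longer is possible.

6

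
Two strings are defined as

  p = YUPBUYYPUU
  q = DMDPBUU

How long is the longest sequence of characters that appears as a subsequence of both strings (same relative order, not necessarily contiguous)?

Let dp[i][j] be the LCS length of the first i characters of p and the first j characters of q. dp[i][j] = dp[i-1][j-1]+1 when the i-th and j-th characters match, else max(dp[i-1][j], dp[i][j-1]).
    ·  D  M  D  P  B  U  U
 ·  0  0  0  0  0  0  0  0
 Y  0  0  0  0  0  0  0  0
 U  0  0  0  0  0  0  1  1
 P  0  0  0  0  1  1  1  1
 B  0  0  0  0  1  2  2  2
 U  0  0  0  0  1  2  3  3
 Y  0  0  0  0  1  2  3  3
 Y  0  0  0  0  1  2  3  3
 P  0  0  0  0  1  2  3  3
 U  0  0  0  0  1  2  3  4
 U  0  0  0  0  1  2  3  4
dp[10][7] = 4. One LCS (by backtracking along matches): PBUU.

4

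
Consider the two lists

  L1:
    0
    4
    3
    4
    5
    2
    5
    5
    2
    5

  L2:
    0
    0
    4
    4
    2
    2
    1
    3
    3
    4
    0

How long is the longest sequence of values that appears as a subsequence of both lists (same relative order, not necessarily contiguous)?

5

Let dp[i][j] be the LCS length of the first i values of L1 and the first j values of L2. dp[i][j] = dp[i-1][j-1]+1 when the i-th and j-th values match, else max(dp[i-1][j], dp[i][j-1]).
    ·  0  0  4  4  2  2  1  3  3  4  0
 ·  0  0  0  0  0  0  0  0  0  0  0  0
 0  0  1  1  1  1  1  1  1  1  1  1  1
 4  0  1  1  2  2  2  2  2  2  2  2  2
 3  0  1  1  2  2  2  2  2  3  3  3  3
 4  0  1  1  2  3  3  3  3  3  3  4  4
 5  0  1  1  2  3  3  3  3  3  3  4  4
 2  0  1  1  2  3  4  4  4  4  4  4  4
 5  0  1  1  2  3  4  4  4  4  4  4  4
 5  0  1  1  2  3  4  4  4  4  4  4  4
 2  0  1  1  2  3  4  5  5  5  5  5  5
 5  0  1  1  2  3  4  5  5  5  5  5  5
dp[10][11] = 5. One LCS (by backtracking along matches): 0, 4, 4, 2, 2.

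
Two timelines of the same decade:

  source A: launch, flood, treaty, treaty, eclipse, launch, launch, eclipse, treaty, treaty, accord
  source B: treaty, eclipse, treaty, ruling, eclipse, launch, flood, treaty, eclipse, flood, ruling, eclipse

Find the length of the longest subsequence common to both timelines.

5

Match launch (source A #1, source B #6); then flood (source A #2, source B #7); then treaty (source A #4, source B #8); then eclipse (source A #5, source B #9); then eclipse (source A #8, source B #12) — 5 events in the same relative order in both. Since dp[11][12] = 5, nothing longer is possible.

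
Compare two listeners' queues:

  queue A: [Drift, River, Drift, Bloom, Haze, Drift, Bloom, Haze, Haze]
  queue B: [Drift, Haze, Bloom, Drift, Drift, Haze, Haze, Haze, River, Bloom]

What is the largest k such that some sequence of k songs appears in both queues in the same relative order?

5

Pick Drift [1,4] → Drift [3,5] → Haze [5,6] → Haze [8,7] → Haze [9,8]; all 5 songs appear in both, in order. The LCS DP gives dp[9][10] = 5, so this is optimal.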